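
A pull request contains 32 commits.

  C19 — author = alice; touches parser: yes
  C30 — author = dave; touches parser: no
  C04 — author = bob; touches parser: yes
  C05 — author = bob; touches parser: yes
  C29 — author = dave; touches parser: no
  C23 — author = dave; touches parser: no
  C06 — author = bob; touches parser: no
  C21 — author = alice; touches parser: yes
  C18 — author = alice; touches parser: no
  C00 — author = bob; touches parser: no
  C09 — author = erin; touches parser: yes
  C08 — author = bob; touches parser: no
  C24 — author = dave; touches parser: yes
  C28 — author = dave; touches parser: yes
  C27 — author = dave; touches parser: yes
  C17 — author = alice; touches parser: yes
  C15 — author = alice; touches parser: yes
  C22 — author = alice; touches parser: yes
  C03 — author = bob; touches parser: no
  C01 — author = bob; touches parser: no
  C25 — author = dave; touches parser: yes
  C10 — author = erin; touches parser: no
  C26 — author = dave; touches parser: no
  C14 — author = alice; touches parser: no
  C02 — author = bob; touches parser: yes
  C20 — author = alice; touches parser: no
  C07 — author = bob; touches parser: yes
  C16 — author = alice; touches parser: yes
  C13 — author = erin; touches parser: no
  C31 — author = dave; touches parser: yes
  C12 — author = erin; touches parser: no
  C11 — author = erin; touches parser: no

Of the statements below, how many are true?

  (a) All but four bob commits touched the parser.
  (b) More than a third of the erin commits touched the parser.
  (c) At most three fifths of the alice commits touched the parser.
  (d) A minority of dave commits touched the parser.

0

(a) bob: |A| = 9, |A ∩ B| = 4; needs |A ∖ B| = 4 — false.
(b) erin: |A| = 5, |A ∩ B| = 1; needs |A ∩ B| / |A| > 1/3 — false.
(c) alice: |A| = 9, |A ∩ B| = 6; needs |A ∩ B| / |A| ≤ 3/5 — false.
(d) dave: |A| = 9, |A ∩ B| = 5; needs |A ∩ B| < |A ∖ B| — false.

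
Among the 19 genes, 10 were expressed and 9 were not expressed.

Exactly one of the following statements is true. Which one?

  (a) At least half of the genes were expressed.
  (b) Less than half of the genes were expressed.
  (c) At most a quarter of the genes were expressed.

(a)

|A| = 19, |A ∩ B| = 10, |A ∖ B| = 9.
(a) requires |A ∩ B| ≥ |A ∖ B|: true.
(b) requires |A ∩ B| < |A ∖ B|: false.
(c) requires |A ∩ B| / |A| ≤ 1/4: false.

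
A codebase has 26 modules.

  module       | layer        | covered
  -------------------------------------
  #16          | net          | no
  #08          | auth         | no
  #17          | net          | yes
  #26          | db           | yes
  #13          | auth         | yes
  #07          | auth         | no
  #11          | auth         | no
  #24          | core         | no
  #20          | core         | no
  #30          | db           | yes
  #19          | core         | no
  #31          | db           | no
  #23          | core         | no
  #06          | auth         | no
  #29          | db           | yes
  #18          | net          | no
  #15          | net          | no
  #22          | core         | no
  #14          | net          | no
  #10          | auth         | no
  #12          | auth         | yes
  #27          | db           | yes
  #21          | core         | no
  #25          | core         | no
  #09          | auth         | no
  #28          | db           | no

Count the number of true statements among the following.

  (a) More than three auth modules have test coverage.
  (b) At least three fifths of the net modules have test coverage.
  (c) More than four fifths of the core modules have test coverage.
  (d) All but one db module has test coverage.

(a) auth: |A| = 8, |A ∩ B| = 2; needs |A ∩ B| > 3 — false.
(b) net: |A| = 5, |A ∩ B| = 1; needs |A ∩ B| / |A| ≥ 3/5 — false.
(c) core: |A| = 7, |A ∩ B| = 0; needs |A ∩ B| / |A| > 4/5 — false.
(d) db: |A| = 6, |A ∩ B| = 4; needs |A ∖ B| = 1 — false.

0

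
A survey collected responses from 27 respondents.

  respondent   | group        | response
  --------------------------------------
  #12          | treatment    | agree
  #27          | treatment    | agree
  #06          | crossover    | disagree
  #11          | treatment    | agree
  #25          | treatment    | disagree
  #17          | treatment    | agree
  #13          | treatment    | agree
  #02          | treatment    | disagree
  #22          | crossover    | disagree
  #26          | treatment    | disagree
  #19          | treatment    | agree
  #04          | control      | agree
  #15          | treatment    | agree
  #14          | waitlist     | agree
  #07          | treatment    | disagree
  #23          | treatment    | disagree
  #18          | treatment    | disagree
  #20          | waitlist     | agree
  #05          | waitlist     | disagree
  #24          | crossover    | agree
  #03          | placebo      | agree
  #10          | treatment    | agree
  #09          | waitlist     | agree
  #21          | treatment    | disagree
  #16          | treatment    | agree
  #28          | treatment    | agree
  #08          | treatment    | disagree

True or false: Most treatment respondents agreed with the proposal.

True

Truth condition: |A ∩ B| > |A ∖ B|.
|A| = 18, |A ∩ B| = 10, |A ∖ B| = 8.
10 > 8, so the statement is true.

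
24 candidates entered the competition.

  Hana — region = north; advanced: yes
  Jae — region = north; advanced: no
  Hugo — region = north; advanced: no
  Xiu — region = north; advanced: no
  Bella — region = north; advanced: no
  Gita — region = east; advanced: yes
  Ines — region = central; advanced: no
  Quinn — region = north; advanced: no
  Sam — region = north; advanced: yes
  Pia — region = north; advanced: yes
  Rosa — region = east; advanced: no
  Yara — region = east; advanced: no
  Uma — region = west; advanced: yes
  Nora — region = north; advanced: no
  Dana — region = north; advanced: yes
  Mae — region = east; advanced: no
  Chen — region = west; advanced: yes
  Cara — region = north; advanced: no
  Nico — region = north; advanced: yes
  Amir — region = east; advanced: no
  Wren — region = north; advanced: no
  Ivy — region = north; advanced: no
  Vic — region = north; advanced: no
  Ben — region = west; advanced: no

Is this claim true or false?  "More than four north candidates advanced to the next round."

The determiner here denotes the relation: |A ∩ B| > 4.
|A| = 15, |A ∩ B| = 5, |A ∖ B| = 10.
|A ∩ B| = 5, so the statement is true.

True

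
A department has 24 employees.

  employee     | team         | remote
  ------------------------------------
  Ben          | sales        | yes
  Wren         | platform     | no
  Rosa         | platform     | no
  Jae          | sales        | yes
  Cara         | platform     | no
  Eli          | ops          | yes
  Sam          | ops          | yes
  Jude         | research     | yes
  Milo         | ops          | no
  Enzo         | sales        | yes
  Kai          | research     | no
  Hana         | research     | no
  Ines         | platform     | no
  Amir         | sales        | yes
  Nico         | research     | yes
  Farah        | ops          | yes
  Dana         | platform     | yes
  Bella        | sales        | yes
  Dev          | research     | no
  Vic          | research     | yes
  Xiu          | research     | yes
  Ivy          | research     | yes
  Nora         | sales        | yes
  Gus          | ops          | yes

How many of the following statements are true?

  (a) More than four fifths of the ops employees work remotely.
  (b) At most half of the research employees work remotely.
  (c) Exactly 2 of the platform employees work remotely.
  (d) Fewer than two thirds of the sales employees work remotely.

(a) ops: |A| = 5, |A ∩ B| = 4; needs |A ∩ B| / |A| > 4/5 — false.
(b) research: |A| = 8, |A ∩ B| = 5; needs |A ∩ B| ≤ |A ∖ B| — false.
(c) platform: |A| = 5, |A ∩ B| = 1; needs |A ∩ B| = 2 — false.
(d) sales: |A| = 6, |A ∩ B| = 6; needs |A ∩ B| / |A| < 2/3 — false.

0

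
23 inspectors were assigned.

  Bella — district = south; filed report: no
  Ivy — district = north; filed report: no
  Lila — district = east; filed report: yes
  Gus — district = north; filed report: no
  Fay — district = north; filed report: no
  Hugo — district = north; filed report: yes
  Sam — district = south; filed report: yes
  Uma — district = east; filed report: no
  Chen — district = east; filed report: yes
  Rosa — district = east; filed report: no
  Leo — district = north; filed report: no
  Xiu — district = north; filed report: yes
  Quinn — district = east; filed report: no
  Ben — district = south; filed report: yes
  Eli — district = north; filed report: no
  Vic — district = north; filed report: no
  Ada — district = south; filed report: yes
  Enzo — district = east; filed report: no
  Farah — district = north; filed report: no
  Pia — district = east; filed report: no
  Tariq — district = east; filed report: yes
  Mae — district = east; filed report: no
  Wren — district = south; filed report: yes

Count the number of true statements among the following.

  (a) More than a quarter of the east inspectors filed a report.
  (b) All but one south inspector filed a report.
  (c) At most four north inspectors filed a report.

3

(a) east: |A| = 9, |A ∩ B| = 3; needs |A ∩ B| / |A| > 1/4 — true.
(b) south: |A| = 5, |A ∩ B| = 4; needs |A ∖ B| = 1 — true.
(c) north: |A| = 9, |A ∩ B| = 2; needs |A ∩ B| ≤ 4 — true.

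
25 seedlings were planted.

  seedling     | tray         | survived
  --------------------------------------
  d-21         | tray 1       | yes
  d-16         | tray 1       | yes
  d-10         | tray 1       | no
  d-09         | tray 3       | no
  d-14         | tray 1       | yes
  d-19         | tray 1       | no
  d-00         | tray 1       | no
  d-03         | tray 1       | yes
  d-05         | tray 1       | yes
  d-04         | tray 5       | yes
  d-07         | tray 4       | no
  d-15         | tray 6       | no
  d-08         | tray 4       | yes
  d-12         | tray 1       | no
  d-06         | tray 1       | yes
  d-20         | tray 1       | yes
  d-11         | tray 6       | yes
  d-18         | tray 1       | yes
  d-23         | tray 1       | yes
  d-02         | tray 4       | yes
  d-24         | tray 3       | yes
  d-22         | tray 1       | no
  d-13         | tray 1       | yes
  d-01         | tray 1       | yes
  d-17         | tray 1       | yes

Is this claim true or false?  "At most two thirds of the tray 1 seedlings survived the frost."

The determiner here denotes the relation: |A ∩ B| / |A| ≤ 2/3.
|A| = 17, |A ∩ B| = 12, |A ∖ B| = 5.
|A ∩ B|/|A| = 12/17, so the statement is false.

False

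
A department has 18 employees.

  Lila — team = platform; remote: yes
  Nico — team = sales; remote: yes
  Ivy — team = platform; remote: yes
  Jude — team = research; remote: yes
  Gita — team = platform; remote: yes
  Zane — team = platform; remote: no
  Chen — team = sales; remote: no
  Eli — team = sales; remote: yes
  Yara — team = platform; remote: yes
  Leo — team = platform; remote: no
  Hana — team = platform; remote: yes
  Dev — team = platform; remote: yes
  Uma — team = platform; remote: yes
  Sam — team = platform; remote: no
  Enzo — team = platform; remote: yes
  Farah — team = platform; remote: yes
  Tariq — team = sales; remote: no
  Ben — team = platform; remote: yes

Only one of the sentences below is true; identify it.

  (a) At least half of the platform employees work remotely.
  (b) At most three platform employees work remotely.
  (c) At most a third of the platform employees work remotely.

|A| = 13, |A ∩ B| = 10, |A ∖ B| = 3.
(a) requires |A ∩ B| ≥ |A ∖ B|: true.
(b) requires |A ∩ B| ≤ 3: false.
(c) requires |A ∩ B| / |A| ≤ 1/3: false.

(a)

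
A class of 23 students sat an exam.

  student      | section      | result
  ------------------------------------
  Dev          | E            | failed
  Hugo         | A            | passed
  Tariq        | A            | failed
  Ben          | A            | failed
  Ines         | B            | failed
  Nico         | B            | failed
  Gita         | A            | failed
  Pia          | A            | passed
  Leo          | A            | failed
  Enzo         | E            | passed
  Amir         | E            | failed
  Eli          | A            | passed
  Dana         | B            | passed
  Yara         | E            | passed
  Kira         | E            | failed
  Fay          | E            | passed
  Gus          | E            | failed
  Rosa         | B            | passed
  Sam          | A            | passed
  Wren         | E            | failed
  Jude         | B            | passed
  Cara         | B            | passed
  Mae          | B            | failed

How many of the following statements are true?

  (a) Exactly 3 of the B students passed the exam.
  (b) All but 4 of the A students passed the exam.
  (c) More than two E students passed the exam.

(a) B: |A| = 7, |A ∩ B| = 4; needs |A ∩ B| = 3 — false.
(b) A: |A| = 8, |A ∩ B| = 4; needs |A ∖ B| = 4 — true.
(c) E: |A| = 8, |A ∩ B| = 3; needs |A ∩ B| > 2 — true.

2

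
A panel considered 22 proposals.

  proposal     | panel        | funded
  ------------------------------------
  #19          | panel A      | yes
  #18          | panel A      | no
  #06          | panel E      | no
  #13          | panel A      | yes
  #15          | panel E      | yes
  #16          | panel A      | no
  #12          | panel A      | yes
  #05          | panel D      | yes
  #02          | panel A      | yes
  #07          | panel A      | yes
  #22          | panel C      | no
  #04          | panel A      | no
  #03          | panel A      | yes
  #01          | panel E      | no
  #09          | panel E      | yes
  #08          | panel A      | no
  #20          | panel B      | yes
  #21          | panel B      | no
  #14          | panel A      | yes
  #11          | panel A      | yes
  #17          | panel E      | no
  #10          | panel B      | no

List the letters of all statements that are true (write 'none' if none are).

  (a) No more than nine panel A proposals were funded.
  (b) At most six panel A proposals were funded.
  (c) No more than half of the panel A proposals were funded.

(a)

|A| = 12, |A ∩ B| = 8, |A ∖ B| = 4.
(a) |A ∩ B| ≤ 9: holds.
(b) |A ∩ B| ≤ 6: fails.
(c) |A ∩ B| ≤ |A ∖ B|: fails.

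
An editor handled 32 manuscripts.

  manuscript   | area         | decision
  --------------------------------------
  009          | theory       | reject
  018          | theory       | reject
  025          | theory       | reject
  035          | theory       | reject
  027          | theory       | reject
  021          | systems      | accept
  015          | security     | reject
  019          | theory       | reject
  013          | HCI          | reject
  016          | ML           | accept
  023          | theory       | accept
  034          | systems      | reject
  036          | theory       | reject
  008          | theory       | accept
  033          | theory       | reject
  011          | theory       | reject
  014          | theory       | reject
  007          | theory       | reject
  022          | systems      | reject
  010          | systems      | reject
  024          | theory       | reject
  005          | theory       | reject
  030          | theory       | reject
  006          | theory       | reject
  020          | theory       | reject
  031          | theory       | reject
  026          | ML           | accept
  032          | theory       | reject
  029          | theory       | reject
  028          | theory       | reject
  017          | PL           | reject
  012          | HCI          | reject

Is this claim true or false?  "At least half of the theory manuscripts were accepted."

'At least half of the theory manuscripts were accepted' holds iff |A ∩ B| ≥ |A ∖ B|.
|A| = 22, |A ∩ B| = 2, |A ∖ B| = 20.
2 < 20, so the statement is false.

False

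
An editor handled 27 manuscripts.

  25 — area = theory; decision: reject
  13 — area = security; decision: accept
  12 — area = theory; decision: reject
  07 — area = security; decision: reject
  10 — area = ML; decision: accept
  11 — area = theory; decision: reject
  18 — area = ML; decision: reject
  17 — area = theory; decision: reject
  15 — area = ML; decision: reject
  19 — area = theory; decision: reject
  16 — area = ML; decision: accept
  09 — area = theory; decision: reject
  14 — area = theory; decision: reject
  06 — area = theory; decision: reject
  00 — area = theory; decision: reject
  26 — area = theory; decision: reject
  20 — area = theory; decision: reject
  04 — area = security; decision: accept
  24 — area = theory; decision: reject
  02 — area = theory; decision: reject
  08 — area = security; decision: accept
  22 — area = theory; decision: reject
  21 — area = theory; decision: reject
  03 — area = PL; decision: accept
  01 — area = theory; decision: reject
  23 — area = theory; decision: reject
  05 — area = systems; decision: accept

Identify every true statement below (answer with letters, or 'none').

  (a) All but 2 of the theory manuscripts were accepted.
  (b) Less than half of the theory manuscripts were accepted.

(b)

|A| = 17, |A ∩ B| = 0, |A ∖ B| = 17.
(a) |A ∖ B| = 2: fails.
(b) |A ∩ B| < |A ∖ B|: holds.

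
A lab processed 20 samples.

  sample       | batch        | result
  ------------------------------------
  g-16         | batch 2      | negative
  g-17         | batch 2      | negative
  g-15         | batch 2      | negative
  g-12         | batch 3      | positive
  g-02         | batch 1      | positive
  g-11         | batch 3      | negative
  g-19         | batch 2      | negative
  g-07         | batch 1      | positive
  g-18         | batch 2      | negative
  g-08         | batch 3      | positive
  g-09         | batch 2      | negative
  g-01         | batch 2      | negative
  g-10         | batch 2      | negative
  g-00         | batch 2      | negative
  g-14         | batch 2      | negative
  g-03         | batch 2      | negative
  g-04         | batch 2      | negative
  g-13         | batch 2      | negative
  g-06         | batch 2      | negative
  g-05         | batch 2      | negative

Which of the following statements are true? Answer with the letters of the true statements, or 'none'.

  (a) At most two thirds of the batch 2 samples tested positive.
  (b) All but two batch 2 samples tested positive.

(a)

|A| = 15, |A ∩ B| = 0, |A ∖ B| = 15.
(a) |A ∩ B| / |A| ≤ 2/3: holds.
(b) |A ∖ B| = 2: fails.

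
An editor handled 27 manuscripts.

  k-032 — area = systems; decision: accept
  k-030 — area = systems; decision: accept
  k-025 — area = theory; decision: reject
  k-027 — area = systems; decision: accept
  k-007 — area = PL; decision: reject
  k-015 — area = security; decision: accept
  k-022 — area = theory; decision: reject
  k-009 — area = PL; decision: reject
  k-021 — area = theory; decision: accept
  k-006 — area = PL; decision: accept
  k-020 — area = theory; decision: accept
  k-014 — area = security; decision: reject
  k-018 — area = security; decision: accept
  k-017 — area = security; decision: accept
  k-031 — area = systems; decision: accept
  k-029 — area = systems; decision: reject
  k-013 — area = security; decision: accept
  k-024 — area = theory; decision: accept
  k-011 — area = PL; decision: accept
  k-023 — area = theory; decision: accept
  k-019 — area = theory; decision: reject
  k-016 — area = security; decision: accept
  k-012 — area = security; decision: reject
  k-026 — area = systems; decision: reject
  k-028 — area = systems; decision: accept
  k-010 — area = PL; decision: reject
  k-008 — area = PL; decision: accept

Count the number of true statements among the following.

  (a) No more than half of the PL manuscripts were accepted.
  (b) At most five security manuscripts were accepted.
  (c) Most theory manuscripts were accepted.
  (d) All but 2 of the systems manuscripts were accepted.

(a) PL: |A| = 6, |A ∩ B| = 3; needs |A ∩ B| ≤ |A ∖ B| — true.
(b) security: |A| = 7, |A ∩ B| = 5; needs |A ∩ B| ≤ 5 — true.
(c) theory: |A| = 7, |A ∩ B| = 4; needs |A ∩ B| > |A ∖ B| — true.
(d) systems: |A| = 7, |A ∩ B| = 5; needs |A ∖ B| = 2 — true.

4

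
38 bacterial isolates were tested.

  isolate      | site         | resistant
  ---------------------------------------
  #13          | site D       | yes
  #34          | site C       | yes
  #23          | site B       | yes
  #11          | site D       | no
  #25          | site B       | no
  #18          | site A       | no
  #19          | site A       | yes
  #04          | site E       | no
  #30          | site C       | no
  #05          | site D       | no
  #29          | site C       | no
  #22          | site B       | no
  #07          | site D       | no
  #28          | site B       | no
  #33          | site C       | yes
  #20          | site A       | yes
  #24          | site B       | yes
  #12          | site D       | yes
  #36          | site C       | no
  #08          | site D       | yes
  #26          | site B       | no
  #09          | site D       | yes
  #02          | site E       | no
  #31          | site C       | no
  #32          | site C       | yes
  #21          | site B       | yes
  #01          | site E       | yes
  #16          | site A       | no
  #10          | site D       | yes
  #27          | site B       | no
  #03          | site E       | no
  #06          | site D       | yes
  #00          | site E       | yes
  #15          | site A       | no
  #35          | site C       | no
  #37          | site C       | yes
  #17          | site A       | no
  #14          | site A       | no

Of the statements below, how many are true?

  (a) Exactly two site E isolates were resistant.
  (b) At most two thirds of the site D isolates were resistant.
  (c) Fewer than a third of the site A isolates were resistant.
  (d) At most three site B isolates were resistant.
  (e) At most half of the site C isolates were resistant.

5

(a) site E: |A| = 5, |A ∩ B| = 2; needs |A ∩ B| = 2 — true.
(b) site D: |A| = 9, |A ∩ B| = 6; needs |A ∩ B| / |A| ≤ 2/3 — true.
(c) site A: |A| = 7, |A ∩ B| = 2; needs |A ∩ B| / |A| < 1/3 — true.
(d) site B: |A| = 8, |A ∩ B| = 3; needs |A ∩ B| ≤ 3 — true.
(e) site C: |A| = 9, |A ∩ B| = 4; needs |A ∩ B| ≤ |A ∖ B| — true.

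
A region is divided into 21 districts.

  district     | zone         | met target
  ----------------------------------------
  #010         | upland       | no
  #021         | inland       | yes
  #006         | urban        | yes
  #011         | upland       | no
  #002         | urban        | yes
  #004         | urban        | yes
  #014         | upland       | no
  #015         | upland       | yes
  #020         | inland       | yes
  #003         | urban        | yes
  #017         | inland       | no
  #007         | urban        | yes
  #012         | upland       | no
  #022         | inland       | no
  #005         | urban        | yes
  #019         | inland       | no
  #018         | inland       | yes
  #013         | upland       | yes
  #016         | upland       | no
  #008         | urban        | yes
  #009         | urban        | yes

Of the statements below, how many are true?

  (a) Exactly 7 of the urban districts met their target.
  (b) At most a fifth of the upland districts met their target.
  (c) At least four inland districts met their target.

0

(a) urban: |A| = 8, |A ∩ B| = 8; needs |A ∩ B| = 7 — false.
(b) upland: |A| = 7, |A ∩ B| = 2; needs |A ∩ B| / |A| ≤ 1/5 — false.
(c) inland: |A| = 6, |A ∩ B| = 3; needs |A ∩ B| ≥ 4 — false.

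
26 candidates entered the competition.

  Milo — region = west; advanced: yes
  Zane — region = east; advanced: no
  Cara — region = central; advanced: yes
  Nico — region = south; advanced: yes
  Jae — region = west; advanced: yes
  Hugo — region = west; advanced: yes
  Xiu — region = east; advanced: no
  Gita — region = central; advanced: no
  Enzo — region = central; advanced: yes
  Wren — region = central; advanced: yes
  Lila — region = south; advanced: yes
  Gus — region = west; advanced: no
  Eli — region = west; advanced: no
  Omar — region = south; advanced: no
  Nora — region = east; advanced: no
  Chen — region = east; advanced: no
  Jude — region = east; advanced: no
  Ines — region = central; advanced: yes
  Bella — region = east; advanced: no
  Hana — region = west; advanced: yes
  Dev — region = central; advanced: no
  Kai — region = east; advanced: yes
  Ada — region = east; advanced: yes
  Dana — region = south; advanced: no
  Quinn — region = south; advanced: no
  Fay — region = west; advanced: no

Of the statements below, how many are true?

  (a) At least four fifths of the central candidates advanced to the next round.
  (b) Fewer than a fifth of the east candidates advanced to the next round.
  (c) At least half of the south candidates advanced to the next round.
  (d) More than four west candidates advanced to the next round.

0

(a) central: |A| = 6, |A ∩ B| = 4; needs |A ∩ B| / |A| ≥ 4/5 — false.
(b) east: |A| = 8, |A ∩ B| = 2; needs |A ∩ B| / |A| < 1/5 — false.
(c) south: |A| = 5, |A ∩ B| = 2; needs |A ∩ B| ≥ |A ∖ B| — false.
(d) west: |A| = 7, |A ∩ B| = 4; needs |A ∩ B| > 4 — false.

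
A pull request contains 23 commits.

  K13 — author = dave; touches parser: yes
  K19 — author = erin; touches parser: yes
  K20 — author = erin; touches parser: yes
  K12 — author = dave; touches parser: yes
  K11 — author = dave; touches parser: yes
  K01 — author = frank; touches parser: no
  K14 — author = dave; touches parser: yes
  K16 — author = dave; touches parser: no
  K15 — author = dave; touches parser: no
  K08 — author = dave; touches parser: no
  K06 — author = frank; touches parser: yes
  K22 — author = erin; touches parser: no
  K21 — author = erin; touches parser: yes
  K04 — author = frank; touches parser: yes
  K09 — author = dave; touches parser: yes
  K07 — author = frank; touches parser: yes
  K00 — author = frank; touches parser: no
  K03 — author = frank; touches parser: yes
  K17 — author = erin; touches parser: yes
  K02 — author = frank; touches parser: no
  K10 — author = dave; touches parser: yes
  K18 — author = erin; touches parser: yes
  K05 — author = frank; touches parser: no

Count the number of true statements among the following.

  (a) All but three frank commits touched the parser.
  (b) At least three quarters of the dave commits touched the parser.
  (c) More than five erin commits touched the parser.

0

(a) frank: |A| = 8, |A ∩ B| = 4; needs |A ∖ B| = 3 — false.
(b) dave: |A| = 9, |A ∩ B| = 6; needs |A ∩ B| / |A| ≥ 3/4 — false.
(c) erin: |A| = 6, |A ∩ B| = 5; needs |A ∩ B| > 5 — false.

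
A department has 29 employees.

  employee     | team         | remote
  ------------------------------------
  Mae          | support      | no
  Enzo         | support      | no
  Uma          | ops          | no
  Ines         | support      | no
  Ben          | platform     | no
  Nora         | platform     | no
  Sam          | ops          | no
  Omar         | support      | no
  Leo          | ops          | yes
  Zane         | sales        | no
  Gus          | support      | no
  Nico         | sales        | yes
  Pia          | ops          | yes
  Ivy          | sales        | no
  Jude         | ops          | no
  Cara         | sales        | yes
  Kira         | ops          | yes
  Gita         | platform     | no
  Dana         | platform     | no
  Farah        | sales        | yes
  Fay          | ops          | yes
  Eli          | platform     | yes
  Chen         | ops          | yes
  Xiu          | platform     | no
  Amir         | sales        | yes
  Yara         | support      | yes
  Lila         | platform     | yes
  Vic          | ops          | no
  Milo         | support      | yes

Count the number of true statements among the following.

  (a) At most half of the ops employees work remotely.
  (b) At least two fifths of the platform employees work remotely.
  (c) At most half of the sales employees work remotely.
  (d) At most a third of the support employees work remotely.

1

(a) ops: |A| = 9, |A ∩ B| = 5; needs |A ∩ B| ≤ |A ∖ B| — false.
(b) platform: |A| = 7, |A ∩ B| = 2; needs |A ∩ B| / |A| ≥ 2/5 — false.
(c) sales: |A| = 6, |A ∩ B| = 4; needs |A ∩ B| ≤ |A ∖ B| — false.
(d) support: |A| = 7, |A ∩ B| = 2; needs |A ∩ B| / |A| ≤ 1/3 — true.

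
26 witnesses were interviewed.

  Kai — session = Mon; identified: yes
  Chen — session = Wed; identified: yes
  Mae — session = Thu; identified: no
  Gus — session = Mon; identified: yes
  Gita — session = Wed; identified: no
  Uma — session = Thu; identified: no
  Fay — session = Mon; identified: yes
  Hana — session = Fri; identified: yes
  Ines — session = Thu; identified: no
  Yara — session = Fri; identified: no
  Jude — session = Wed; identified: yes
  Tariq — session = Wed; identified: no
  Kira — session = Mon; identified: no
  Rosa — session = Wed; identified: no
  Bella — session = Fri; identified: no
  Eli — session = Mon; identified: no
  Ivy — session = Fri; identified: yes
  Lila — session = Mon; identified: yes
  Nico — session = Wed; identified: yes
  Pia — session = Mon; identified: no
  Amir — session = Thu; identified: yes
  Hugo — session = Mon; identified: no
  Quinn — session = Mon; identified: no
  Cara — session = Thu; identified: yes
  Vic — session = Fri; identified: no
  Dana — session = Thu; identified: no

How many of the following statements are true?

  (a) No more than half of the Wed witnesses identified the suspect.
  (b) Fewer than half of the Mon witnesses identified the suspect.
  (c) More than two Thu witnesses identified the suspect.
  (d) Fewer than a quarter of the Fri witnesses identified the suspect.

2

(a) Wed: |A| = 6, |A ∩ B| = 3; needs |A ∩ B| ≤ |A ∖ B| — true.
(b) Mon: |A| = 9, |A ∩ B| = 4; needs |A ∩ B| < |A ∖ B| — true.
(c) Thu: |A| = 6, |A ∩ B| = 2; needs |A ∩ B| > 2 — false.
(d) Fri: |A| = 5, |A ∩ B| = 2; needs |A ∩ B| / |A| < 1/4 — false.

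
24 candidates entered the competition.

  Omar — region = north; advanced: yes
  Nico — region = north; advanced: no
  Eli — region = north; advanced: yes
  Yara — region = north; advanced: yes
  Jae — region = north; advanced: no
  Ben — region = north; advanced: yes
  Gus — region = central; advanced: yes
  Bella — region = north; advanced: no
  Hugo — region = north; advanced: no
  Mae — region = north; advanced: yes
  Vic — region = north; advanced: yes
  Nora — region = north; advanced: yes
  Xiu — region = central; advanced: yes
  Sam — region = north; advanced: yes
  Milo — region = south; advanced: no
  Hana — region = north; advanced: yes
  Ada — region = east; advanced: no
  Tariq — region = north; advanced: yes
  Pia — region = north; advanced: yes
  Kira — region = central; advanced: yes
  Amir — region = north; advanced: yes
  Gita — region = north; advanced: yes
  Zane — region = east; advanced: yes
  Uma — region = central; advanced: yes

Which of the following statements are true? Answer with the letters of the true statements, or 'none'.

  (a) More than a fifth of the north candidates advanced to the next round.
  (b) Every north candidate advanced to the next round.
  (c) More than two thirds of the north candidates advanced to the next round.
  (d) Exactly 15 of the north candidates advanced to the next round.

(a), (c)

|A| = 17, |A ∩ B| = 13, |A ∖ B| = 4.
(a) |A ∩ B| / |A| > 1/5: holds.
(b) A ⊆ B, i.e. every element of A is in B (|A ∖ B| = 0): fails.
(c) |A ∩ B| / |A| > 2/3: holds.
(d) |A ∩ B| = 15: fails.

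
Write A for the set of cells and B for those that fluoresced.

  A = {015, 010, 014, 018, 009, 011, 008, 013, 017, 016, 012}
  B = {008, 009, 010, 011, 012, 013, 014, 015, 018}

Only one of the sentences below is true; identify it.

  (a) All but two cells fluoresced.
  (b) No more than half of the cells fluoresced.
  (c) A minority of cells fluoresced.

|A| = 11, |A ∩ B| = 9, |A ∖ B| = 2.
(a) requires |A ∖ B| = 2: true.
(b) requires |A ∩ B| ≤ |A ∖ B|: false.
(c) requires |A ∩ B| < |A ∖ B|: false.

(a)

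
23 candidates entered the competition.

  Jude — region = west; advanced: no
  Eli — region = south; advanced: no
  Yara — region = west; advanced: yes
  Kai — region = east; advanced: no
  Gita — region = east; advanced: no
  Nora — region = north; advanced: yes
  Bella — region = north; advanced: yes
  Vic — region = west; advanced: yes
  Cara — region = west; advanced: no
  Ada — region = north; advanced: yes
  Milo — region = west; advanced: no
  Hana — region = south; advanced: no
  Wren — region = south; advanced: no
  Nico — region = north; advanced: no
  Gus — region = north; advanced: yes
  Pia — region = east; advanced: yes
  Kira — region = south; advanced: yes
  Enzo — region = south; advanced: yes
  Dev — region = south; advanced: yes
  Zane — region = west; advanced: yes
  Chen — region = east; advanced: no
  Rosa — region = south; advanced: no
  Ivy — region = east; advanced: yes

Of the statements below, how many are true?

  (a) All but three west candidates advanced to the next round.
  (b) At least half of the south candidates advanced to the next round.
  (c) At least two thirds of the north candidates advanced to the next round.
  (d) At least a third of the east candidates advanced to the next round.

3

(a) west: |A| = 6, |A ∩ B| = 3; needs |A ∖ B| = 3 — true.
(b) south: |A| = 7, |A ∩ B| = 3; needs |A ∩ B| ≥ |A ∖ B| — false.
(c) north: |A| = 5, |A ∩ B| = 4; needs |A ∩ B| / |A| ≥ 2/3 — true.
(d) east: |A| = 5, |A ∩ B| = 2; needs |A ∩ B| / |A| ≥ 1/3 — true.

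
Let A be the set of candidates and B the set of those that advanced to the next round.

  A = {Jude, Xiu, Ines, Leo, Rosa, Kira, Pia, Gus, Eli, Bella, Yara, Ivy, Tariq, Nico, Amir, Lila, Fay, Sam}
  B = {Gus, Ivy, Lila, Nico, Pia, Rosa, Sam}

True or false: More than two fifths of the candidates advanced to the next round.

Truth condition: |A ∩ B| / |A| > 2/5.
|A| = 18, |A ∩ B| = 7, |A ∖ B| = 11.
|A ∩ B|/|A| = 7/18, so the statement is false.

False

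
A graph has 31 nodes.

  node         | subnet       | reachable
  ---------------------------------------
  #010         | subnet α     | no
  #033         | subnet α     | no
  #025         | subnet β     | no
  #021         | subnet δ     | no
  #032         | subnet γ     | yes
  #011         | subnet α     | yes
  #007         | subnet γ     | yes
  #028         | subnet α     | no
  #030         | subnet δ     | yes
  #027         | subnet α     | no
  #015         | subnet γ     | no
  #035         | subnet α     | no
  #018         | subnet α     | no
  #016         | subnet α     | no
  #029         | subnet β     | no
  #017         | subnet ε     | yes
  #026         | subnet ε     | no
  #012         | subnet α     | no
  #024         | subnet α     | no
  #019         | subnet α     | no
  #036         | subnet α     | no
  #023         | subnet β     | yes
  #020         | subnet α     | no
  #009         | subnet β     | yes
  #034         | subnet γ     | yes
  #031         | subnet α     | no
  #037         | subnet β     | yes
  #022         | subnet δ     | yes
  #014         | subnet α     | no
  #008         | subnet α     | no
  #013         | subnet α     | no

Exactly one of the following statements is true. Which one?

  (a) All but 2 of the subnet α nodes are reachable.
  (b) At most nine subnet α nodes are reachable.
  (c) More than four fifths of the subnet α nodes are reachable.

(b)

|A| = 17, |A ∩ B| = 1, |A ∖ B| = 16.
(a) requires |A ∖ B| = 2: false.
(b) requires |A ∩ B| ≤ 9: true.
(c) requires |A ∩ B| / |A| > 4/5: false.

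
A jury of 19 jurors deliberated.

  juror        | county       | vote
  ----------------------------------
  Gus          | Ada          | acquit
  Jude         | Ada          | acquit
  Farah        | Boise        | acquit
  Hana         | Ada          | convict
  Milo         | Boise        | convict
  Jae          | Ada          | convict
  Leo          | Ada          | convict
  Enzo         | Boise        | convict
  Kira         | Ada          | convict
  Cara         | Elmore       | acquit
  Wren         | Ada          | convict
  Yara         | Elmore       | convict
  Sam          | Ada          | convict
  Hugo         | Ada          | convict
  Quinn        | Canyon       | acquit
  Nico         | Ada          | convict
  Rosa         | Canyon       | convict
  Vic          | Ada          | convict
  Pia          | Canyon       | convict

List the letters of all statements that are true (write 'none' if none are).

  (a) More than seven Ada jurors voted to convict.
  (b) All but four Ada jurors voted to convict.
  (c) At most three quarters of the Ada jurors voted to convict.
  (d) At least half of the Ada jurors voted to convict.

(a), (d)

|A| = 11, |A ∩ B| = 9, |A ∖ B| = 2.
(a) |A ∩ B| > 7: holds.
(b) |A ∖ B| = 4: fails.
(c) |A ∩ B| / |A| ≤ 3/4: fails.
(d) |A ∩ B| ≥ |A ∖ B|: holds.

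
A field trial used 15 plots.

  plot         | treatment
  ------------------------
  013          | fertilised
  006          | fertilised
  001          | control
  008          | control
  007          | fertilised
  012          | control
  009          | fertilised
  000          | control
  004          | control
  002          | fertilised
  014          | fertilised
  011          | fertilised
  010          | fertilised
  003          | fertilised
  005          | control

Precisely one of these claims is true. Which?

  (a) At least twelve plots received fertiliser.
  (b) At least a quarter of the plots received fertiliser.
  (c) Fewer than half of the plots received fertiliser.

(b)

|A| = 15, |A ∩ B| = 9, |A ∖ B| = 6.
(a) requires |A ∩ B| ≥ 12: false.
(b) requires |A ∩ B| / |A| ≥ 1/4: true.
(c) requires |A ∩ B| < |A ∖ B|: false.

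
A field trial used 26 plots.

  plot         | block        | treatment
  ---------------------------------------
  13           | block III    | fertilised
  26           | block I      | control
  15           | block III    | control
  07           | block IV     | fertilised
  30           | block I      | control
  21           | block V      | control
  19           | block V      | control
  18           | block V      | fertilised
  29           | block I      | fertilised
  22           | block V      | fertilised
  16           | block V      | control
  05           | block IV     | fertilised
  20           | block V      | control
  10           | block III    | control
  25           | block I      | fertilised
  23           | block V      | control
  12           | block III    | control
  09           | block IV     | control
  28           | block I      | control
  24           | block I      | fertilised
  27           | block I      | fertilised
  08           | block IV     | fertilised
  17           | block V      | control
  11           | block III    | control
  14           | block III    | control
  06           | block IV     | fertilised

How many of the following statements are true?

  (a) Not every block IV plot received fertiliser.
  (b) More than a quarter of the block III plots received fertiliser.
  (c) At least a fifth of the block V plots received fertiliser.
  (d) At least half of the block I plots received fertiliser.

3

(a) block IV: |A| = 5, |A ∩ B| = 4; needs A ⊄ B (|A ∖ B| ≥ 1) — true.
(b) block III: |A| = 6, |A ∩ B| = 1; needs |A ∩ B| / |A| > 1/4 — false.
(c) block V: |A| = 8, |A ∩ B| = 2; needs |A ∩ B| / |A| ≥ 1/5 — true.
(d) block I: |A| = 7, |A ∩ B| = 4; needs |A ∩ B| ≥ |A ∖ B| — true.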